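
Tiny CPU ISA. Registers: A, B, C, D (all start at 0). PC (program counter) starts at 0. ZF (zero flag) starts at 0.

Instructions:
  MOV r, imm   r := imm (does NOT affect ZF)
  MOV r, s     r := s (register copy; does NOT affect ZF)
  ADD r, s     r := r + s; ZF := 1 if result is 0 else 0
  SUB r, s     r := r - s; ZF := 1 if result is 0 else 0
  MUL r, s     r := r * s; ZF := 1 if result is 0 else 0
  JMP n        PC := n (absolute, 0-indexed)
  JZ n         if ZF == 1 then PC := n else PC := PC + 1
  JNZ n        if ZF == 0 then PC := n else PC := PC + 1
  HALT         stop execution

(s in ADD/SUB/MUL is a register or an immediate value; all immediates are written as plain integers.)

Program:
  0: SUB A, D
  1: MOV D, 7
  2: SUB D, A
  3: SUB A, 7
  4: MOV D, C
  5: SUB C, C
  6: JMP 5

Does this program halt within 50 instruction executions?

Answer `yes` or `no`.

Answer: no

Derivation:
Step 1: PC=0 exec 'SUB A, D'. After: A=0 B=0 C=0 D=0 ZF=1 PC=1
Step 2: PC=1 exec 'MOV D, 7'. After: A=0 B=0 C=0 D=7 ZF=1 PC=2
Step 3: PC=2 exec 'SUB D, A'. After: A=0 B=0 C=0 D=7 ZF=0 PC=3
Step 4: PC=3 exec 'SUB A, 7'. After: A=-7 B=0 C=0 D=7 ZF=0 PC=4
Step 5: PC=4 exec 'MOV D, C'. After: A=-7 B=0 C=0 D=0 ZF=0 PC=5
Step 6: PC=5 exec 'SUB C, C'. After: A=-7 B=0 C=0 D=0 ZF=1 PC=6
Step 7: PC=6 exec 'JMP 5'. After: A=-7 B=0 C=0 D=0 ZF=1 PC=5
Step 8: PC=5 exec 'SUB C, C'. After: A=-7 B=0 C=0 D=0 ZF=1 PC=6
State after step 8 equals state after step 6: the program is in a cycle of length 2 and will never halt.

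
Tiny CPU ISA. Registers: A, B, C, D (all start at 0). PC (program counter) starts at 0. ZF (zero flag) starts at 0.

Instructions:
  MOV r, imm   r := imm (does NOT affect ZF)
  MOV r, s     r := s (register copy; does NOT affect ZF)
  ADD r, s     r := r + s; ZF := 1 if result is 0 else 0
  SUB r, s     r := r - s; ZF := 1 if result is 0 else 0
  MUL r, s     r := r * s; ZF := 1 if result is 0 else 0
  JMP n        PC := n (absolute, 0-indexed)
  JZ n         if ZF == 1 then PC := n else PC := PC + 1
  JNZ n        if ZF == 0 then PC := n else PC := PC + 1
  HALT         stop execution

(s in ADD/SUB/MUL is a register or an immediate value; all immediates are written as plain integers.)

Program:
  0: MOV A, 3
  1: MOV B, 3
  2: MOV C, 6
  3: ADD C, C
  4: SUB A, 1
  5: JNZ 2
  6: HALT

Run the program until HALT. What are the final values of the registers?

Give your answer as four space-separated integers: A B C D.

Answer: 0 3 12 0

Derivation:
Step 1: PC=0 exec 'MOV A, 3'. After: A=3 B=0 C=0 D=0 ZF=0 PC=1
Step 2: PC=1 exec 'MOV B, 3'. After: A=3 B=3 C=0 D=0 ZF=0 PC=2
Step 3: PC=2 exec 'MOV C, 6'. After: A=3 B=3 C=6 D=0 ZF=0 PC=3
Step 4: PC=3 exec 'ADD C, C'. After: A=3 B=3 C=12 D=0 ZF=0 PC=4
Step 5: PC=4 exec 'SUB A, 1'. After: A=2 B=3 C=12 D=0 ZF=0 PC=5
Step 6: PC=5 exec 'JNZ 2'. After: A=2 B=3 C=12 D=0 ZF=0 PC=2
Step 7: PC=2 exec 'MOV C, 6'. After: A=2 B=3 C=6 D=0 ZF=0 PC=3
Step 8: PC=3 exec 'ADD C, C'. After: A=2 B=3 C=12 D=0 ZF=0 PC=4
Step 9: PC=4 exec 'SUB A, 1'. After: A=1 B=3 C=12 D=0 ZF=0 PC=5
Step 10: PC=5 exec 'JNZ 2'. After: A=1 B=3 C=12 D=0 ZF=0 PC=2
Step 11: PC=2 exec 'MOV C, 6'. After: A=1 B=3 C=6 D=0 ZF=0 PC=3
Step 12: PC=3 exec 'ADD C, C'. After: A=1 B=3 C=12 D=0 ZF=0 PC=4
Step 13: PC=4 exec 'SUB A, 1'. After: A=0 B=3 C=12 D=0 ZF=1 PC=5
Step 14: PC=5 exec 'JNZ 2'. After: A=0 B=3 C=12 D=0 ZF=1 PC=6
Step 15: PC=6 exec 'HALT'. After: A=0 B=3 C=12 D=0 ZF=1 PC=6 HALTED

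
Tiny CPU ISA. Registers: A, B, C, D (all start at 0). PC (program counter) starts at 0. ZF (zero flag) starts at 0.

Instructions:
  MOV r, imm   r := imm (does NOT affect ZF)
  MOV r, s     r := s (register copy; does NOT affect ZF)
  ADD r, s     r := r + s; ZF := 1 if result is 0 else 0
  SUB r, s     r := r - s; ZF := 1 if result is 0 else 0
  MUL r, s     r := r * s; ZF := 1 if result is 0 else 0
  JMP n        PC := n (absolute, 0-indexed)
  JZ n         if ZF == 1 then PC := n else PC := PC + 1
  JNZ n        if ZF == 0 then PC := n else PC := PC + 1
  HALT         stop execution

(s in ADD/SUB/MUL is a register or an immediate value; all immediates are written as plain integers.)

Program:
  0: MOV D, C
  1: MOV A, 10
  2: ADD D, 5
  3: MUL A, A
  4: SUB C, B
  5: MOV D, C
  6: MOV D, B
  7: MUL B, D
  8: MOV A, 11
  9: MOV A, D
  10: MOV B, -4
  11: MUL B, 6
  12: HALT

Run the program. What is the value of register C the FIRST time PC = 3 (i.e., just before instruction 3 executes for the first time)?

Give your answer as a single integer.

Step 1: PC=0 exec 'MOV D, C'. After: A=0 B=0 C=0 D=0 ZF=0 PC=1
Step 2: PC=1 exec 'MOV A, 10'. After: A=10 B=0 C=0 D=0 ZF=0 PC=2
Step 3: PC=2 exec 'ADD D, 5'. After: A=10 B=0 C=0 D=5 ZF=0 PC=3
First time PC=3: C=0

0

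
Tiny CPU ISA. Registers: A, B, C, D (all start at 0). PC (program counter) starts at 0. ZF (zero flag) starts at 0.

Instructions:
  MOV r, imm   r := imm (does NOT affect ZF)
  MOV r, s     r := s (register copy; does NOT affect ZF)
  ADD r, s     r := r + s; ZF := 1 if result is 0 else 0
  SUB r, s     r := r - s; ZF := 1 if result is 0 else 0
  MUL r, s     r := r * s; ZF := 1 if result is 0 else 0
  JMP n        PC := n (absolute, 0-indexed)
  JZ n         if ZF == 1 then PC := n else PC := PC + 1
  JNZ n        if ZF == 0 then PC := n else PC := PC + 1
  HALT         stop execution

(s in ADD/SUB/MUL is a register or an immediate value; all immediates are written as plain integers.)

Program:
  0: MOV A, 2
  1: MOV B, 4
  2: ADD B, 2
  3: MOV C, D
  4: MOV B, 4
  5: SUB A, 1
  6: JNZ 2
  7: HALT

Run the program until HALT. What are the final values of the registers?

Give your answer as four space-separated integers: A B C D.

Step 1: PC=0 exec 'MOV A, 2'. After: A=2 B=0 C=0 D=0 ZF=0 PC=1
Step 2: PC=1 exec 'MOV B, 4'. After: A=2 B=4 C=0 D=0 ZF=0 PC=2
Step 3: PC=2 exec 'ADD B, 2'. After: A=2 B=6 C=0 D=0 ZF=0 PC=3
Step 4: PC=3 exec 'MOV C, D'. After: A=2 B=6 C=0 D=0 ZF=0 PC=4
Step 5: PC=4 exec 'MOV B, 4'. After: A=2 B=4 C=0 D=0 ZF=0 PC=5
Step 6: PC=5 exec 'SUB A, 1'. After: A=1 B=4 C=0 D=0 ZF=0 PC=6
Step 7: PC=6 exec 'JNZ 2'. After: A=1 B=4 C=0 D=0 ZF=0 PC=2
Step 8: PC=2 exec 'ADD B, 2'. After: A=1 B=6 C=0 D=0 ZF=0 PC=3
Step 9: PC=3 exec 'MOV C, D'. After: A=1 B=6 C=0 D=0 ZF=0 PC=4
Step 10: PC=4 exec 'MOV B, 4'. After: A=1 B=4 C=0 D=0 ZF=0 PC=5
Step 11: PC=5 exec 'SUB A, 1'. After: A=0 B=4 C=0 D=0 ZF=1 PC=6
Step 12: PC=6 exec 'JNZ 2'. After: A=0 B=4 C=0 D=0 ZF=1 PC=7
Step 13: PC=7 exec 'HALT'. After: A=0 B=4 C=0 D=0 ZF=1 PC=7 HALTED

Answer: 0 4 0 0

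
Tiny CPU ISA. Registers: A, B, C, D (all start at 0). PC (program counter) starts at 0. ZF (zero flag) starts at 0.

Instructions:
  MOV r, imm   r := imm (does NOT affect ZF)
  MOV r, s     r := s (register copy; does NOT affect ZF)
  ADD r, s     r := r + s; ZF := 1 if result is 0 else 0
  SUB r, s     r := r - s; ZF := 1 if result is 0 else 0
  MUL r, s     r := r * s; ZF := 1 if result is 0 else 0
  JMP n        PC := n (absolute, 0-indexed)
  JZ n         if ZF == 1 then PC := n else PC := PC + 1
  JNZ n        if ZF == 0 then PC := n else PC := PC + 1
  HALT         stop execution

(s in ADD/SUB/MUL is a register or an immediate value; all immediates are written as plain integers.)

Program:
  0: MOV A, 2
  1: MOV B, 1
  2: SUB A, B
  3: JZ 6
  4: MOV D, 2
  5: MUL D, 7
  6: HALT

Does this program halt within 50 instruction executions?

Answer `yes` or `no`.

Step 1: PC=0 exec 'MOV A, 2'. After: A=2 B=0 C=0 D=0 ZF=0 PC=1
Step 2: PC=1 exec 'MOV B, 1'. After: A=2 B=1 C=0 D=0 ZF=0 PC=2
Step 3: PC=2 exec 'SUB A, B'. After: A=1 B=1 C=0 D=0 ZF=0 PC=3
Step 4: PC=3 exec 'JZ 6'. After: A=1 B=1 C=0 D=0 ZF=0 PC=4
Step 5: PC=4 exec 'MOV D, 2'. After: A=1 B=1 C=0 D=2 ZF=0 PC=5
Step 6: PC=5 exec 'MUL D, 7'. After: A=1 B=1 C=0 D=14 ZF=0 PC=6
Step 7: PC=6 exec 'HALT'. After: A=1 B=1 C=0 D=14 ZF=0 PC=6 HALTED

Answer: yes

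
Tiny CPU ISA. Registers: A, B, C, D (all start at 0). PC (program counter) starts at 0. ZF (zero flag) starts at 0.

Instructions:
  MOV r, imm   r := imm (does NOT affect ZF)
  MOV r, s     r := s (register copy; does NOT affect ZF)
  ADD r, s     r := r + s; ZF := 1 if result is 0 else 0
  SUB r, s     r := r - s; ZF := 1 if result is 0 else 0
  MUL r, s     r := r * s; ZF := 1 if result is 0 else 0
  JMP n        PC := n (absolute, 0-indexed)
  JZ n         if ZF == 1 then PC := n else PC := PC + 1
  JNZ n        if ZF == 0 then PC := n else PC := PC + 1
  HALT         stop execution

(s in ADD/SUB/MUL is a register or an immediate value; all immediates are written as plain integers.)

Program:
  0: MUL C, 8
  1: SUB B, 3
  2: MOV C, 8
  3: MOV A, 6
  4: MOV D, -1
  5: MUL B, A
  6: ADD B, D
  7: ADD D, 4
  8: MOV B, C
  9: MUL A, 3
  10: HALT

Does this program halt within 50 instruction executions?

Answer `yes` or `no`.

Step 1: PC=0 exec 'MUL C, 8'. After: A=0 B=0 C=0 D=0 ZF=1 PC=1
Step 2: PC=1 exec 'SUB B, 3'. After: A=0 B=-3 C=0 D=0 ZF=0 PC=2
Step 3: PC=2 exec 'MOV C, 8'. After: A=0 B=-3 C=8 D=0 ZF=0 PC=3
Step 4: PC=3 exec 'MOV A, 6'. After: A=6 B=-3 C=8 D=0 ZF=0 PC=4
Step 5: PC=4 exec 'MOV D, -1'. After: A=6 B=-3 C=8 D=-1 ZF=0 PC=5
Step 6: PC=5 exec 'MUL B, A'. After: A=6 B=-18 C=8 D=-1 ZF=0 PC=6
Step 7: PC=6 exec 'ADD B, D'. After: A=6 B=-19 C=8 D=-1 ZF=0 PC=7
Step 8: PC=7 exec 'ADD D, 4'. After: A=6 B=-19 C=8 D=3 ZF=0 PC=8
Step 9: PC=8 exec 'MOV B, C'. After: A=6 B=8 C=8 D=3 ZF=0 PC=9
Step 10: PC=9 exec 'MUL A, 3'. After: A=18 B=8 C=8 D=3 ZF=0 PC=10
Step 11: PC=10 exec 'HALT'. After: A=18 B=8 C=8 D=3 ZF=0 PC=10 HALTED

Answer: yes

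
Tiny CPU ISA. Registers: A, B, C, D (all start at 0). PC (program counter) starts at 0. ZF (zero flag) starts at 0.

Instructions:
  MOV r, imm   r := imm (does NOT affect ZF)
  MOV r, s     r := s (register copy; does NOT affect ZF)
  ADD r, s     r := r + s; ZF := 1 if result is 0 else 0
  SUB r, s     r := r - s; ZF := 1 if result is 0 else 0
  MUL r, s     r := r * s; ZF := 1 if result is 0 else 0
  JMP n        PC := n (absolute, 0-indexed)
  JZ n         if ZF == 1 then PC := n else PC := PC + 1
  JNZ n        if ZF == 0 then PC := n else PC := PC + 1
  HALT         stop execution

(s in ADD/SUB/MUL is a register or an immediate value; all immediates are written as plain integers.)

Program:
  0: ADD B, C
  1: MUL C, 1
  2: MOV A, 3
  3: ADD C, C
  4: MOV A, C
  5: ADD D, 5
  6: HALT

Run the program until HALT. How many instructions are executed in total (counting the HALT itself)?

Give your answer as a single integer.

Step 1: PC=0 exec 'ADD B, C'. After: A=0 B=0 C=0 D=0 ZF=1 PC=1
Step 2: PC=1 exec 'MUL C, 1'. After: A=0 B=0 C=0 D=0 ZF=1 PC=2
Step 3: PC=2 exec 'MOV A, 3'. After: A=3 B=0 C=0 D=0 ZF=1 PC=3
Step 4: PC=3 exec 'ADD C, C'. After: A=3 B=0 C=0 D=0 ZF=1 PC=4
Step 5: PC=4 exec 'MOV A, C'. After: A=0 B=0 C=0 D=0 ZF=1 PC=5
Step 6: PC=5 exec 'ADD D, 5'. After: A=0 B=0 C=0 D=5 ZF=0 PC=6
Step 7: PC=6 exec 'HALT'. After: A=0 B=0 C=0 D=5 ZF=0 PC=6 HALTED
Total instructions executed: 7

Answer: 7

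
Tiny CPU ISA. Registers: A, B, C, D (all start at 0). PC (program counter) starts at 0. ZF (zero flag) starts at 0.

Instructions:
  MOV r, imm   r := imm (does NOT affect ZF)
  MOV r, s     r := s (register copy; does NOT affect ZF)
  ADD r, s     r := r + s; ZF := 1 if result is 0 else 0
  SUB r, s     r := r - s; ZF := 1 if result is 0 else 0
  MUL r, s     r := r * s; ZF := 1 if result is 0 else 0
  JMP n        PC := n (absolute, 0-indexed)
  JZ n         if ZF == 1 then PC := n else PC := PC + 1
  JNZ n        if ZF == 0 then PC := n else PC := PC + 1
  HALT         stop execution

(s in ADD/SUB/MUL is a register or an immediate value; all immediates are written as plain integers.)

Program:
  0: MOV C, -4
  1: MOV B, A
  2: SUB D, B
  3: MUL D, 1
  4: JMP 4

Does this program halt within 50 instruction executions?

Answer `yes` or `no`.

Step 1: PC=0 exec 'MOV C, -4'. After: A=0 B=0 C=-4 D=0 ZF=0 PC=1
Step 2: PC=1 exec 'MOV B, A'. After: A=0 B=0 C=-4 D=0 ZF=0 PC=2
Step 3: PC=2 exec 'SUB D, B'. After: A=0 B=0 C=-4 D=0 ZF=1 PC=3
Step 4: PC=3 exec 'MUL D, 1'. After: A=0 B=0 C=-4 D=0 ZF=1 PC=4
Step 5: PC=4 exec 'JMP 4'. After: A=0 B=0 C=-4 D=0 ZF=1 PC=4
State after step 5 equals state after step 4: the program is in a cycle of length 1 and will never halt.

Answer: no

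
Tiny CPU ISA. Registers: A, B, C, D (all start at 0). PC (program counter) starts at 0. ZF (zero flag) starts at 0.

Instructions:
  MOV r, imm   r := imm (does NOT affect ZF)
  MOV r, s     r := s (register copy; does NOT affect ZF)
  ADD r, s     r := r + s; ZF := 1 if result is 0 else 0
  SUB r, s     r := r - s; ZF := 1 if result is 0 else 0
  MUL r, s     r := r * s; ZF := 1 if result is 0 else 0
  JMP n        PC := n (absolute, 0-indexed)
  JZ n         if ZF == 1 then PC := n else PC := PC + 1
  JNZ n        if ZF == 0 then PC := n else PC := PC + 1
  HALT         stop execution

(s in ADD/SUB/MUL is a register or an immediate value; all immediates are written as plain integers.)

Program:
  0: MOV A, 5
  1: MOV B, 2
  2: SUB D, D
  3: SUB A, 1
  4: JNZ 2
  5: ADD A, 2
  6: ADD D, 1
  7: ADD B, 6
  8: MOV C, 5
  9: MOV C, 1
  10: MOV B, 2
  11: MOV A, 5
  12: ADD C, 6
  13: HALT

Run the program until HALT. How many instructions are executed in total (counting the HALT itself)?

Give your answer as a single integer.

Answer: 26

Derivation:
Step 1: PC=0 exec 'MOV A, 5'. After: A=5 B=0 C=0 D=0 ZF=0 PC=1
Step 2: PC=1 exec 'MOV B, 2'. After: A=5 B=2 C=0 D=0 ZF=0 PC=2
Step 3: PC=2 exec 'SUB D, D'. After: A=5 B=2 C=0 D=0 ZF=1 PC=3
Step 4: PC=3 exec 'SUB A, 1'. After: A=4 B=2 C=0 D=0 ZF=0 PC=4
Step 5: PC=4 exec 'JNZ 2'. After: A=4 B=2 C=0 D=0 ZF=0 PC=2
Step 6: PC=2 exec 'SUB D, D'. After: A=4 B=2 C=0 D=0 ZF=1 PC=3
Step 7: PC=3 exec 'SUB A, 1'. After: A=3 B=2 C=0 D=0 ZF=0 PC=4
Step 8: PC=4 exec 'JNZ 2'. After: A=3 B=2 C=0 D=0 ZF=0 PC=2
Step 9: PC=2 exec 'SUB D, D'. After: A=3 B=2 C=0 D=0 ZF=1 PC=3
Step 10: PC=3 exec 'SUB A, 1'. After: A=2 B=2 C=0 D=0 ZF=0 PC=4
Step 11: PC=4 exec 'JNZ 2'. After: A=2 B=2 C=0 D=0 ZF=0 PC=2
Step 12: PC=2 exec 'SUB D, D'. After: A=2 B=2 C=0 D=0 ZF=1 PC=3
Step 13: PC=3 exec 'SUB A, 1'. After: A=1 B=2 C=0 D=0 ZF=0 PC=4
Step 14: PC=4 exec 'JNZ 2'. After: A=1 B=2 C=0 D=0 ZF=0 PC=2
Step 15: PC=2 exec 'SUB D, D'. After: A=1 B=2 C=0 D=0 ZF=1 PC=3
Step 16: PC=3 exec 'SUB A, 1'. After: A=0 B=2 C=0 D=0 ZF=1 PC=4
Step 17: PC=4 exec 'JNZ 2'. After: A=0 B=2 C=0 D=0 ZF=1 PC=5
Step 18: PC=5 exec 'ADD A, 2'. After: A=2 B=2 C=0 D=0 ZF=0 PC=6
Step 19: PC=6 exec 'ADD D, 1'. After: A=2 B=2 C=0 D=1 ZF=0 PC=7
Step 20: PC=7 exec 'ADD B, 6'. After: A=2 B=8 C=0 D=1 ZF=0 PC=8
Step 21: PC=8 exec 'MOV C, 5'. After: A=2 B=8 C=5 D=1 ZF=0 PC=9
Step 22: PC=9 exec 'MOV C, 1'. After: A=2 B=8 C=1 D=1 ZF=0 PC=10
Step 23: PC=10 exec 'MOV B, 2'. After: A=2 B=2 C=1 D=1 ZF=0 PC=11
Step 24: PC=11 exec 'MOV A, 5'. After: A=5 B=2 C=1 D=1 ZF=0 PC=12
Step 25: PC=12 exec 'ADD C, 6'. After: A=5 B=2 C=7 D=1 ZF=0 PC=13
Step 26: PC=13 exec 'HALT'. After: A=5 B=2 C=7 D=1 ZF=0 PC=13 HALTED
Total instructions executed: 26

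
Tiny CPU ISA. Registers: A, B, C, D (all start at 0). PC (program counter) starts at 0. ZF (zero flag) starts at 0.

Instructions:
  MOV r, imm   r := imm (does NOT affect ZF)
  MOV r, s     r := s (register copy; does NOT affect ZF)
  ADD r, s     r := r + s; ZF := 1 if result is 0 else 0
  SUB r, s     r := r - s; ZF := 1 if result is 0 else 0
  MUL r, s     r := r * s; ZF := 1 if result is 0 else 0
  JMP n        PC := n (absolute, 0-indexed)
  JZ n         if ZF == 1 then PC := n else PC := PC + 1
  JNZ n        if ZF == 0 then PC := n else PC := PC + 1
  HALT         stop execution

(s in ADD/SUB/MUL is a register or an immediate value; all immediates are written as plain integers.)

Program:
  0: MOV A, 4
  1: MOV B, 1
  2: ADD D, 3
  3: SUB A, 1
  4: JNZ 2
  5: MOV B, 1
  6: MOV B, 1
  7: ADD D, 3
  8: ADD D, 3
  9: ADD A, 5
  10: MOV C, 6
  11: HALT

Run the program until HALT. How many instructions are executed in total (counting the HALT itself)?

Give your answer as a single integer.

Answer: 21

Derivation:
Step 1: PC=0 exec 'MOV A, 4'. After: A=4 B=0 C=0 D=0 ZF=0 PC=1
Step 2: PC=1 exec 'MOV B, 1'. After: A=4 B=1 C=0 D=0 ZF=0 PC=2
Step 3: PC=2 exec 'ADD D, 3'. After: A=4 B=1 C=0 D=3 ZF=0 PC=3
Step 4: PC=3 exec 'SUB A, 1'. After: A=3 B=1 C=0 D=3 ZF=0 PC=4
Step 5: PC=4 exec 'JNZ 2'. After: A=3 B=1 C=0 D=3 ZF=0 PC=2
Step 6: PC=2 exec 'ADD D, 3'. After: A=3 B=1 C=0 D=6 ZF=0 PC=3
Step 7: PC=3 exec 'SUB A, 1'. After: A=2 B=1 C=0 D=6 ZF=0 PC=4
Step 8: PC=4 exec 'JNZ 2'. After: A=2 B=1 C=0 D=6 ZF=0 PC=2
Step 9: PC=2 exec 'ADD D, 3'. After: A=2 B=1 C=0 D=9 ZF=0 PC=3
Step 10: PC=3 exec 'SUB A, 1'. After: A=1 B=1 C=0 D=9 ZF=0 PC=4
Step 11: PC=4 exec 'JNZ 2'. After: A=1 B=1 C=0 D=9 ZF=0 PC=2
Step 12: PC=2 exec 'ADD D, 3'. After: A=1 B=1 C=0 D=12 ZF=0 PC=3
Step 13: PC=3 exec 'SUB A, 1'. After: A=0 B=1 C=0 D=12 ZF=1 PC=4
Step 14: PC=4 exec 'JNZ 2'. After: A=0 B=1 C=0 D=12 ZF=1 PC=5
Step 15: PC=5 exec 'MOV B, 1'. After: A=0 B=1 C=0 D=12 ZF=1 PC=6
Step 16: PC=6 exec 'MOV B, 1'. After: A=0 B=1 C=0 D=12 ZF=1 PC=7
Step 17: PC=7 exec 'ADD D, 3'. After: A=0 B=1 C=0 D=15 ZF=0 PC=8
Step 18: PC=8 exec 'ADD D, 3'. After: A=0 B=1 C=0 D=18 ZF=0 PC=9
Step 19: PC=9 exec 'ADD A, 5'. After: A=5 B=1 C=0 D=18 ZF=0 PC=10
Step 20: PC=10 exec 'MOV C, 6'. After: A=5 B=1 C=6 D=18 ZF=0 PC=11
Step 21: PC=11 exec 'HALT'. After: A=5 B=1 C=6 D=18 ZF=0 PC=11 HALTED
Total instructions executed: 21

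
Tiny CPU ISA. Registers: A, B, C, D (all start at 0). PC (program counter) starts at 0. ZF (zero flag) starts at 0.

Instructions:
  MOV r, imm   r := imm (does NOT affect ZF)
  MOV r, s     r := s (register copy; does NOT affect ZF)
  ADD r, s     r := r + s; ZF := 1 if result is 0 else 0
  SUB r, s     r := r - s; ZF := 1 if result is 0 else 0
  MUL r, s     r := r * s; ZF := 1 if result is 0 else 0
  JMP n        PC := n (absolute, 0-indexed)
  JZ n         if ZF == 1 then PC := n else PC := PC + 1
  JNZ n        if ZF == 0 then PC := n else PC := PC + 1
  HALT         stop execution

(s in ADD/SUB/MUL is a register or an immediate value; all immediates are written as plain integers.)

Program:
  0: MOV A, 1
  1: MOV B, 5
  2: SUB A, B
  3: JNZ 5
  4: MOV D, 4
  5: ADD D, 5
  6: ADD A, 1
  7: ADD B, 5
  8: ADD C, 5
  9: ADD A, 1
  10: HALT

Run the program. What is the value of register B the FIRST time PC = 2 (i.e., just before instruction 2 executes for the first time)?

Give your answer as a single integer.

Step 1: PC=0 exec 'MOV A, 1'. After: A=1 B=0 C=0 D=0 ZF=0 PC=1
Step 2: PC=1 exec 'MOV B, 5'. After: A=1 B=5 C=0 D=0 ZF=0 PC=2
First time PC=2: B=5

5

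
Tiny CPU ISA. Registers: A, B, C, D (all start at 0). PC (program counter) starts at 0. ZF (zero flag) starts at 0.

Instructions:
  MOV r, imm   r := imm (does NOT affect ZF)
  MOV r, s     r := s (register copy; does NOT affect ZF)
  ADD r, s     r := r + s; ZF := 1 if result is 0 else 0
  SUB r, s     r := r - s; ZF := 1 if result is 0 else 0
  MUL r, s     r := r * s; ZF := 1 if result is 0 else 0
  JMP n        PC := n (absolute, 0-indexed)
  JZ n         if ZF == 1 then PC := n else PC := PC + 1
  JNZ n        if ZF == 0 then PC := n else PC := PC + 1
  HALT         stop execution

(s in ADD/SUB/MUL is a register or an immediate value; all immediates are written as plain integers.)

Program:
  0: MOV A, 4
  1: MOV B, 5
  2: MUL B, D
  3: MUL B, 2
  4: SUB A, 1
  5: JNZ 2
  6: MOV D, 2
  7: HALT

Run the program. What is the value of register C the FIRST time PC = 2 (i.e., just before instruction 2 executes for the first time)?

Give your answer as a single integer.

Step 1: PC=0 exec 'MOV A, 4'. After: A=4 B=0 C=0 D=0 ZF=0 PC=1
Step 2: PC=1 exec 'MOV B, 5'. After: A=4 B=5 C=0 D=0 ZF=0 PC=2
First time PC=2: C=0

0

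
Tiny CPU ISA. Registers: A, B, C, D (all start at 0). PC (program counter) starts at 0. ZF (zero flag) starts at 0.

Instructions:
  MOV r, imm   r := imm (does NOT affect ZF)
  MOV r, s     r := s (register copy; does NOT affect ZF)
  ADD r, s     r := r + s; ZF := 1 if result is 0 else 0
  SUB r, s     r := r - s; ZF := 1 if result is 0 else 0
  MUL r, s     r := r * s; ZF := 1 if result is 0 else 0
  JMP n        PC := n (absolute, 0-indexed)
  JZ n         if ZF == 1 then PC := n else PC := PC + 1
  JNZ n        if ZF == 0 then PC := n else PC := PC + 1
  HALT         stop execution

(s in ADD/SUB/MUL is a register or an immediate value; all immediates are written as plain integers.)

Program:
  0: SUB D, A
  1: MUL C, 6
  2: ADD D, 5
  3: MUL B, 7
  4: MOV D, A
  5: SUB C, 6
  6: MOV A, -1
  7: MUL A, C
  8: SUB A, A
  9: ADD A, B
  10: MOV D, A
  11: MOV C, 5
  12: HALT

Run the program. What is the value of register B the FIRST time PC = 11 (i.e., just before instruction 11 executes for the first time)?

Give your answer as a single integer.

Step 1: PC=0 exec 'SUB D, A'. After: A=0 B=0 C=0 D=0 ZF=1 PC=1
Step 2: PC=1 exec 'MUL C, 6'. After: A=0 B=0 C=0 D=0 ZF=1 PC=2
Step 3: PC=2 exec 'ADD D, 5'. After: A=0 B=0 C=0 D=5 ZF=0 PC=3
Step 4: PC=3 exec 'MUL B, 7'. After: A=0 B=0 C=0 D=5 ZF=1 PC=4
Step 5: PC=4 exec 'MOV D, A'. After: A=0 B=0 C=0 D=0 ZF=1 PC=5
Step 6: PC=5 exec 'SUB C, 6'. After: A=0 B=0 C=-6 D=0 ZF=0 PC=6
Step 7: PC=6 exec 'MOV A, -1'. After: A=-1 B=0 C=-6 D=0 ZF=0 PC=7
Step 8: PC=7 exec 'MUL A, C'. After: A=6 B=0 C=-6 D=0 ZF=0 PC=8
Step 9: PC=8 exec 'SUB A, A'. After: A=0 B=0 C=-6 D=0 ZF=1 PC=9
Step 10: PC=9 exec 'ADD A, B'. After: A=0 B=0 C=-6 D=0 ZF=1 PC=10
Step 11: PC=10 exec 'MOV D, A'. After: A=0 B=0 C=-6 D=0 ZF=1 PC=11
First time PC=11: B=0

0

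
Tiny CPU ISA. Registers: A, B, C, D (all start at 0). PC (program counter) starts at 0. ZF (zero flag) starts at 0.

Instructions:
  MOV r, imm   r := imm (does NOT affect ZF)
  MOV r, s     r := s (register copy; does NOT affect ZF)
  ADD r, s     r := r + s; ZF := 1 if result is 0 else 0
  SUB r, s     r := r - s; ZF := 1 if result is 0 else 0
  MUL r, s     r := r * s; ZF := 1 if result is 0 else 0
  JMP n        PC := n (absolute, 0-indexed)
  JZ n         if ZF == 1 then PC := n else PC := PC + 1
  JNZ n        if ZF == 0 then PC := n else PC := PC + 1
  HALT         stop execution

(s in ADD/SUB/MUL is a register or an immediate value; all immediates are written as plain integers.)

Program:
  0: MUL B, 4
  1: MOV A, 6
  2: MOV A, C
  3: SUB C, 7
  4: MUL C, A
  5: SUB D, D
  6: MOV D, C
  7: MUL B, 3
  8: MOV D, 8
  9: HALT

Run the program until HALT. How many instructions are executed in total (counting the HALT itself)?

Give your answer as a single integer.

Step 1: PC=0 exec 'MUL B, 4'. After: A=0 B=0 C=0 D=0 ZF=1 PC=1
Step 2: PC=1 exec 'MOV A, 6'. After: A=6 B=0 C=0 D=0 ZF=1 PC=2
Step 3: PC=2 exec 'MOV A, C'. After: A=0 B=0 C=0 D=0 ZF=1 PC=3
Step 4: PC=3 exec 'SUB C, 7'. After: A=0 B=0 C=-7 D=0 ZF=0 PC=4
Step 5: PC=4 exec 'MUL C, A'. After: A=0 B=0 C=0 D=0 ZF=1 PC=5
Step 6: PC=5 exec 'SUB D, D'. After: A=0 B=0 C=0 D=0 ZF=1 PC=6
Step 7: PC=6 exec 'MOV D, C'. After: A=0 B=0 C=0 D=0 ZF=1 PC=7
Step 8: PC=7 exec 'MUL B, 3'. After: A=0 B=0 C=0 D=0 ZF=1 PC=8
Step 9: PC=8 exec 'MOV D, 8'. After: A=0 B=0 C=0 D=8 ZF=1 PC=9
Step 10: PC=9 exec 'HALT'. After: A=0 B=0 C=0 D=8 ZF=1 PC=9 HALTED
Total instructions executed: 10

Answer: 10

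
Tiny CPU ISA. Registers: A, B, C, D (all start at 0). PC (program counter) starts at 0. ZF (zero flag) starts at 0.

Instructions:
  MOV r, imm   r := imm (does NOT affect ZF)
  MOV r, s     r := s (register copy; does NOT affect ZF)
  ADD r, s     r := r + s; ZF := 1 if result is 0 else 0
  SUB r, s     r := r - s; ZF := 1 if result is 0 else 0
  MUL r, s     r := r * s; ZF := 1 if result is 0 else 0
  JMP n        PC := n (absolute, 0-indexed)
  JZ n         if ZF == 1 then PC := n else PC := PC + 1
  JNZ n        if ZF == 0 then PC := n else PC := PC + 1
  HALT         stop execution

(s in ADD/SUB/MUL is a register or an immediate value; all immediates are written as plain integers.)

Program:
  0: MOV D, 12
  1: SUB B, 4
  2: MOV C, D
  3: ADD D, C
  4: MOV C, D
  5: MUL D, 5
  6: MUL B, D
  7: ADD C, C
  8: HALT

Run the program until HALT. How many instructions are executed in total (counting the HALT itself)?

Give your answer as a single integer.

Step 1: PC=0 exec 'MOV D, 12'. After: A=0 B=0 C=0 D=12 ZF=0 PC=1
Step 2: PC=1 exec 'SUB B, 4'. After: A=0 B=-4 C=0 D=12 ZF=0 PC=2
Step 3: PC=2 exec 'MOV C, D'. After: A=0 B=-4 C=12 D=12 ZF=0 PC=3
Step 4: PC=3 exec 'ADD D, C'. After: A=0 B=-4 C=12 D=24 ZF=0 PC=4
Step 5: PC=4 exec 'MOV C, D'. After: A=0 B=-4 C=24 D=24 ZF=0 PC=5
Step 6: PC=5 exec 'MUL D, 5'. After: A=0 B=-4 C=24 D=120 ZF=0 PC=6
Step 7: PC=6 exec 'MUL B, D'. After: A=0 B=-480 C=24 D=120 ZF=0 PC=7
Step 8: PC=7 exec 'ADD C, C'. After: A=0 B=-480 C=48 D=120 ZF=0 PC=8
Step 9: PC=8 exec 'HALT'. After: A=0 B=-480 C=48 D=120 ZF=0 PC=8 HALTED
Total instructions executed: 9

Answer: 9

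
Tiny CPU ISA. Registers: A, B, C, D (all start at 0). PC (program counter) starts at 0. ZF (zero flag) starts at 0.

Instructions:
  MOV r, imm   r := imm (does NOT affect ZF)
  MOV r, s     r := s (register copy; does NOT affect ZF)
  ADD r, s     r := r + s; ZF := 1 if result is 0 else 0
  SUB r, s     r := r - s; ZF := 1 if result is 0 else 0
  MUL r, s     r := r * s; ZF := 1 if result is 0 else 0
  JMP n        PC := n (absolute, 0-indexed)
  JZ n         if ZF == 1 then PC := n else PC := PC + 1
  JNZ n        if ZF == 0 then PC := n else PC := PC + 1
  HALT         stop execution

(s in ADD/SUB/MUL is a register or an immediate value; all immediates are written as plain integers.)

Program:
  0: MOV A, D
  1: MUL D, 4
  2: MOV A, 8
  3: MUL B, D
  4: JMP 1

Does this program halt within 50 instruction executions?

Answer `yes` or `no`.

Step 1: PC=0 exec 'MOV A, D'. After: A=0 B=0 C=0 D=0 ZF=0 PC=1
Step 2: PC=1 exec 'MUL D, 4'. After: A=0 B=0 C=0 D=0 ZF=1 PC=2
Step 3: PC=2 exec 'MOV A, 8'. After: A=8 B=0 C=0 D=0 ZF=1 PC=3
Step 4: PC=3 exec 'MUL B, D'. After: A=8 B=0 C=0 D=0 ZF=1 PC=4
Step 5: PC=4 exec 'JMP 1'. After: A=8 B=0 C=0 D=0 ZF=1 PC=1
Step 6: PC=1 exec 'MUL D, 4'. After: A=8 B=0 C=0 D=0 ZF=1 PC=2
Step 7: PC=2 exec 'MOV A, 8'. After: A=8 B=0 C=0 D=0 ZF=1 PC=3
State after step 7 equals state after step 3: the program is in a cycle of length 4 and will never halt.

Answer: no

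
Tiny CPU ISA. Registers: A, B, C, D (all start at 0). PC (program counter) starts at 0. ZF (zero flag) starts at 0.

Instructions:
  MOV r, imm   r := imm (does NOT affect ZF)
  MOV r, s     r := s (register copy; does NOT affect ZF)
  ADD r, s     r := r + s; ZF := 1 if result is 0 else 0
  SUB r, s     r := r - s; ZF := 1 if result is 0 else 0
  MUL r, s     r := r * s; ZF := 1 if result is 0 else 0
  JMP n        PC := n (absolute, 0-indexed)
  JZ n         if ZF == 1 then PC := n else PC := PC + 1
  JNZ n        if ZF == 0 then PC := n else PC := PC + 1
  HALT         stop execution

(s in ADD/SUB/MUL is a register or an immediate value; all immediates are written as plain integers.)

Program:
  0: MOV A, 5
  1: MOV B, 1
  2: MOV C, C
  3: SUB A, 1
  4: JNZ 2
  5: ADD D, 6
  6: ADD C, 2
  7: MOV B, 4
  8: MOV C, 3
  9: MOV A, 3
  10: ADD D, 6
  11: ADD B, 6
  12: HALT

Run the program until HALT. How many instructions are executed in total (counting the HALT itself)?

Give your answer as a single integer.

Step 1: PC=0 exec 'MOV A, 5'. After: A=5 B=0 C=0 D=0 ZF=0 PC=1
Step 2: PC=1 exec 'MOV B, 1'. After: A=5 B=1 C=0 D=0 ZF=0 PC=2
Step 3: PC=2 exec 'MOV C, C'. After: A=5 B=1 C=0 D=0 ZF=0 PC=3
Step 4: PC=3 exec 'SUB A, 1'. After: A=4 B=1 C=0 D=0 ZF=0 PC=4
Step 5: PC=4 exec 'JNZ 2'. After: A=4 B=1 C=0 D=0 ZF=0 PC=2
Step 6: PC=2 exec 'MOV C, C'. After: A=4 B=1 C=0 D=0 ZF=0 PC=3
Step 7: PC=3 exec 'SUB A, 1'. After: A=3 B=1 C=0 D=0 ZF=0 PC=4
Step 8: PC=4 exec 'JNZ 2'. After: A=3 B=1 C=0 D=0 ZF=0 PC=2
Step 9: PC=2 exec 'MOV C, C'. After: A=3 B=1 C=0 D=0 ZF=0 PC=3
Step 10: PC=3 exec 'SUB A, 1'. After: A=2 B=1 C=0 D=0 ZF=0 PC=4
Step 11: PC=4 exec 'JNZ 2'. After: A=2 B=1 C=0 D=0 ZF=0 PC=2
Step 12: PC=2 exec 'MOV C, C'. After: A=2 B=1 C=0 D=0 ZF=0 PC=3
Step 13: PC=3 exec 'SUB A, 1'. After: A=1 B=1 C=0 D=0 ZF=0 PC=4
Step 14: PC=4 exec 'JNZ 2'. After: A=1 B=1 C=0 D=0 ZF=0 PC=2
Step 15: PC=2 exec 'MOV C, C'. After: A=1 B=1 C=0 D=0 ZF=0 PC=3
Step 16: PC=3 exec 'SUB A, 1'. After: A=0 B=1 C=0 D=0 ZF=1 PC=4
Step 17: PC=4 exec 'JNZ 2'. After: A=0 B=1 C=0 D=0 ZF=1 PC=5
Step 18: PC=5 exec 'ADD D, 6'. After: A=0 B=1 C=0 D=6 ZF=0 PC=6
Step 19: PC=6 exec 'ADD C, 2'. After: A=0 B=1 C=2 D=6 ZF=0 PC=7
Step 20: PC=7 exec 'MOV B, 4'. After: A=0 B=4 C=2 D=6 ZF=0 PC=8
Step 21: PC=8 exec 'MOV C, 3'. After: A=0 B=4 C=3 D=6 ZF=0 PC=9
Step 22: PC=9 exec 'MOV A, 3'. After: A=3 B=4 C=3 D=6 ZF=0 PC=10
Step 23: PC=10 exec 'ADD D, 6'. After: A=3 B=4 C=3 D=12 ZF=0 PC=11
Step 24: PC=11 exec 'ADD B, 6'. After: A=3 B=10 C=3 D=12 ZF=0 PC=12
Step 25: PC=12 exec 'HALT'. After: A=3 B=10 C=3 D=12 ZF=0 PC=12 HALTED
Total instructions executed: 25

Answer: 25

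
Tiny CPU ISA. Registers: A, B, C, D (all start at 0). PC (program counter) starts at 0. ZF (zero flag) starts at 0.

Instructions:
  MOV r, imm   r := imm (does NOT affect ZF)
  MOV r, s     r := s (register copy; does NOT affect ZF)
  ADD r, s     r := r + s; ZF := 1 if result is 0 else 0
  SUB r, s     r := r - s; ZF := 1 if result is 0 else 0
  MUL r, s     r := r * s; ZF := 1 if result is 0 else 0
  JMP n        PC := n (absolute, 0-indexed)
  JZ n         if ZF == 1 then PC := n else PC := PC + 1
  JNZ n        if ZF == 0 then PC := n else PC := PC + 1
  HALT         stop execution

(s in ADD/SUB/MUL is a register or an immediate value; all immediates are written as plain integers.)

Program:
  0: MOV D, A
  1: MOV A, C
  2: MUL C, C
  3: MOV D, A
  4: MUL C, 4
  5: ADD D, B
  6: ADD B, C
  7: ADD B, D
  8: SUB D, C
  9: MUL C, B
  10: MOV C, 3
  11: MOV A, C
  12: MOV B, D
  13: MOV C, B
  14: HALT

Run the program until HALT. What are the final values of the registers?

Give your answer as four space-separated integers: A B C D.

Answer: 3 0 0 0

Derivation:
Step 1: PC=0 exec 'MOV D, A'. After: A=0 B=0 C=0 D=0 ZF=0 PC=1
Step 2: PC=1 exec 'MOV A, C'. After: A=0 B=0 C=0 D=0 ZF=0 PC=2
Step 3: PC=2 exec 'MUL C, C'. After: A=0 B=0 C=0 D=0 ZF=1 PC=3
Step 4: PC=3 exec 'MOV D, A'. After: A=0 B=0 C=0 D=0 ZF=1 PC=4
Step 5: PC=4 exec 'MUL C, 4'. After: A=0 B=0 C=0 D=0 ZF=1 PC=5
Step 6: PC=5 exec 'ADD D, B'. After: A=0 B=0 C=0 D=0 ZF=1 PC=6
Step 7: PC=6 exec 'ADD B, C'. After: A=0 B=0 C=0 D=0 ZF=1 PC=7
Step 8: PC=7 exec 'ADD B, D'. After: A=0 B=0 C=0 D=0 ZF=1 PC=8
Step 9: PC=8 exec 'SUB D, C'. After: A=0 B=0 C=0 D=0 ZF=1 PC=9
Step 10: PC=9 exec 'MUL C, B'. After: A=0 B=0 C=0 D=0 ZF=1 PC=10
Step 11: PC=10 exec 'MOV C, 3'. After: A=0 B=0 C=3 D=0 ZF=1 PC=11
Step 12: PC=11 exec 'MOV A, C'. After: A=3 B=0 C=3 D=0 ZF=1 PC=12
Step 13: PC=12 exec 'MOV B, D'. After: A=3 B=0 C=3 D=0 ZF=1 PC=13
Step 14: PC=13 exec 'MOV C, B'. After: A=3 B=0 C=0 D=0 ZF=1 PC=14
Step 15: PC=14 exec 'HALT'. After: A=3 B=0 C=0 D=0 ZF=1 PC=14 HALTED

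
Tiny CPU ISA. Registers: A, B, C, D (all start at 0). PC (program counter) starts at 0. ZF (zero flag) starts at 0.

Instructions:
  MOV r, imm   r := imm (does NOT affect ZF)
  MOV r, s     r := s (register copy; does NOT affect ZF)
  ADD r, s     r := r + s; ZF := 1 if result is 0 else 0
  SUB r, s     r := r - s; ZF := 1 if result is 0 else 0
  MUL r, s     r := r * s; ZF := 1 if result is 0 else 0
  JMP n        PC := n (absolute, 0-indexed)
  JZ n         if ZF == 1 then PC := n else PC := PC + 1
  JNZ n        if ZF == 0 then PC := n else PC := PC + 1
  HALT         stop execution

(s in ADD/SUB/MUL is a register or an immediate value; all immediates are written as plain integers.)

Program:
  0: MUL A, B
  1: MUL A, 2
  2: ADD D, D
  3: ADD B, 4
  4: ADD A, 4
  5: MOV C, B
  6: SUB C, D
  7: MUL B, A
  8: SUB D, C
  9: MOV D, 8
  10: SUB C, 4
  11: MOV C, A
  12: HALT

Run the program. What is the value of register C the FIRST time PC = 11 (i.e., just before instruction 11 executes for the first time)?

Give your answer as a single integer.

Step 1: PC=0 exec 'MUL A, B'. After: A=0 B=0 C=0 D=0 ZF=1 PC=1
Step 2: PC=1 exec 'MUL A, 2'. After: A=0 B=0 C=0 D=0 ZF=1 PC=2
Step 3: PC=2 exec 'ADD D, D'. After: A=0 B=0 C=0 D=0 ZF=1 PC=3
Step 4: PC=3 exec 'ADD B, 4'. After: A=0 B=4 C=0 D=0 ZF=0 PC=4
Step 5: PC=4 exec 'ADD A, 4'. After: A=4 B=4 C=0 D=0 ZF=0 PC=5
Step 6: PC=5 exec 'MOV C, B'. After: A=4 B=4 C=4 D=0 ZF=0 PC=6
Step 7: PC=6 exec 'SUB C, D'. After: A=4 B=4 C=4 D=0 ZF=0 PC=7
Step 8: PC=7 exec 'MUL B, A'. After: A=4 B=16 C=4 D=0 ZF=0 PC=8
Step 9: PC=8 exec 'SUB D, C'. After: A=4 B=16 C=4 D=-4 ZF=0 PC=9
Step 10: PC=9 exec 'MOV D, 8'. After: A=4 B=16 C=4 D=8 ZF=0 PC=10
Step 11: PC=10 exec 'SUB C, 4'. After: A=4 B=16 C=0 D=8 ZF=1 PC=11
First time PC=11: C=0

0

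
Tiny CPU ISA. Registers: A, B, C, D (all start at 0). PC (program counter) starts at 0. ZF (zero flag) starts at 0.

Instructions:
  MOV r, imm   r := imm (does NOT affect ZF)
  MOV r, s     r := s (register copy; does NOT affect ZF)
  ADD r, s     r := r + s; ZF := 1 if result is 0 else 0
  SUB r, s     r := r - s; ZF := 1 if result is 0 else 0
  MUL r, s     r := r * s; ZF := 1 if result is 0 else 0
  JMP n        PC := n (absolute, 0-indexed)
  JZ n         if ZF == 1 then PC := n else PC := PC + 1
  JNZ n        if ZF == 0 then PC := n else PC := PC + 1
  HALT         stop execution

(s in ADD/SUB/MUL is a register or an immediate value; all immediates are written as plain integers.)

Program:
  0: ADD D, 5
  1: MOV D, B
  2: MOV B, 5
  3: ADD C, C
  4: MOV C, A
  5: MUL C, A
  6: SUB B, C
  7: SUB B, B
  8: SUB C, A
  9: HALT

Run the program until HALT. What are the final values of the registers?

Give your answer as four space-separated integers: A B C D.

Step 1: PC=0 exec 'ADD D, 5'. After: A=0 B=0 C=0 D=5 ZF=0 PC=1
Step 2: PC=1 exec 'MOV D, B'. After: A=0 B=0 C=0 D=0 ZF=0 PC=2
Step 3: PC=2 exec 'MOV B, 5'. After: A=0 B=5 C=0 D=0 ZF=0 PC=3
Step 4: PC=3 exec 'ADD C, C'. After: A=0 B=5 C=0 D=0 ZF=1 PC=4
Step 5: PC=4 exec 'MOV C, A'. After: A=0 B=5 C=0 D=0 ZF=1 PC=5
Step 6: PC=5 exec 'MUL C, A'. After: A=0 B=5 C=0 D=0 ZF=1 PC=6
Step 7: PC=6 exec 'SUB B, C'. After: A=0 B=5 C=0 D=0 ZF=0 PC=7
Step 8: PC=7 exec 'SUB B, B'. After: A=0 B=0 C=0 D=0 ZF=1 PC=8
Step 9: PC=8 exec 'SUB C, A'. After: A=0 B=0 C=0 D=0 ZF=1 PC=9
Step 10: PC=9 exec 'HALT'. After: A=0 B=0 C=0 D=0 ZF=1 PC=9 HALTED

Answer: 0 0 0 0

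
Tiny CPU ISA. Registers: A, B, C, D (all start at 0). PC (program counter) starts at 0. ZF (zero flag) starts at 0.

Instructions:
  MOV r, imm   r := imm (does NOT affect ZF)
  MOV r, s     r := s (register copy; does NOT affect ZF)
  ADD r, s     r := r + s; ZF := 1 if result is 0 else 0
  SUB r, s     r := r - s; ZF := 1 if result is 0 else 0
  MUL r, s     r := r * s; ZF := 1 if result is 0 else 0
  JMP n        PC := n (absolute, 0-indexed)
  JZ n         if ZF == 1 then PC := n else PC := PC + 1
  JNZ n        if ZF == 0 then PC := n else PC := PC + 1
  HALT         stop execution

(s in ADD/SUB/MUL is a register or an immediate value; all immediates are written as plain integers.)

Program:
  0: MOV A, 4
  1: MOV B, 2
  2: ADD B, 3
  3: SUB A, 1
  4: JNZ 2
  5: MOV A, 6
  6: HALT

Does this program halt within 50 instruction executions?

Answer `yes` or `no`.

Step 1: PC=0 exec 'MOV A, 4'. After: A=4 B=0 C=0 D=0 ZF=0 PC=1
Step 2: PC=1 exec 'MOV B, 2'. After: A=4 B=2 C=0 D=0 ZF=0 PC=2
Step 3: PC=2 exec 'ADD B, 3'. After: A=4 B=5 C=0 D=0 ZF=0 PC=3
Step 4: PC=3 exec 'SUB A, 1'. After: A=3 B=5 C=0 D=0 ZF=0 PC=4
Step 5: PC=4 exec 'JNZ 2'. After: A=3 B=5 C=0 D=0 ZF=0 PC=2
Step 6: PC=2 exec 'ADD B, 3'. After: A=3 B=8 C=0 D=0 ZF=0 PC=3
Step 7: PC=3 exec 'SUB A, 1'. After: A=2 B=8 C=0 D=0 ZF=0 PC=4
Step 8: PC=4 exec 'JNZ 2'. After: A=2 B=8 C=0 D=0 ZF=0 PC=2
Step 9: PC=2 exec 'ADD B, 3'. After: A=2 B=11 C=0 D=0 ZF=0 PC=3
Step 10: PC=3 exec 'SUB A, 1'. After: A=1 B=11 C=0 D=0 ZF=0 PC=4
Step 11: PC=4 exec 'JNZ 2'. After: A=1 B=11 C=0 D=0 ZF=0 PC=2
Step 12: PC=2 exec 'ADD B, 3'. After: A=1 B=14 C=0 D=0 ZF=0 PC=3
Step 13: PC=3 exec 'SUB A, 1'. After: A=0 B=14 C=0 D=0 ZF=1 PC=4
Step 14: PC=4 exec 'JNZ 2'. After: A=0 B=14 C=0 D=0 ZF=1 PC=5
Step 15: PC=5 exec 'MOV A, 6'. After: A=6 B=14 C=0 D=0 ZF=1 PC=6
Step 16: PC=6 exec 'HALT'. After: A=6 B=14 C=0 D=0 ZF=1 PC=6 HALTED

Answer: yes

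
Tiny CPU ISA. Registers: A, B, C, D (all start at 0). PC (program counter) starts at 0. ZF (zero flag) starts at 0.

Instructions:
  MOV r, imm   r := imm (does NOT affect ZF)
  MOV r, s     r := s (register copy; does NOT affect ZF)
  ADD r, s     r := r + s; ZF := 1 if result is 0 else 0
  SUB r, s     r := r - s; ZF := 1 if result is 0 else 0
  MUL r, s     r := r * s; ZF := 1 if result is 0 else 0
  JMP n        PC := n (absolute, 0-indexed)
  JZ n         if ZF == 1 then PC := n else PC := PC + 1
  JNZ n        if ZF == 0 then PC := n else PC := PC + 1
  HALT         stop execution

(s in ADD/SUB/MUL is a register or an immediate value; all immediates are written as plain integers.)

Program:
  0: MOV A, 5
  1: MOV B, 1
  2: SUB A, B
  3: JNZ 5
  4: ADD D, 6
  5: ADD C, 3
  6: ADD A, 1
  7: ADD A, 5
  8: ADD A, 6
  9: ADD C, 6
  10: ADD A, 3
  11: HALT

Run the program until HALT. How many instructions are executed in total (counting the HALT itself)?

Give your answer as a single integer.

Answer: 11

Derivation:
Step 1: PC=0 exec 'MOV A, 5'. After: A=5 B=0 C=0 D=0 ZF=0 PC=1
Step 2: PC=1 exec 'MOV B, 1'. After: A=5 B=1 C=0 D=0 ZF=0 PC=2
Step 3: PC=2 exec 'SUB A, B'. After: A=4 B=1 C=0 D=0 ZF=0 PC=3
Step 4: PC=3 exec 'JNZ 5'. After: A=4 B=1 C=0 D=0 ZF=0 PC=5
Step 5: PC=5 exec 'ADD C, 3'. After: A=4 B=1 C=3 D=0 ZF=0 PC=6
Step 6: PC=6 exec 'ADD A, 1'. After: A=5 B=1 C=3 D=0 ZF=0 PC=7
Step 7: PC=7 exec 'ADD A, 5'. After: A=10 B=1 C=3 D=0 ZF=0 PC=8
Step 8: PC=8 exec 'ADD A, 6'. After: A=16 B=1 C=3 D=0 ZF=0 PC=9
Step 9: PC=9 exec 'ADD C, 6'. After: A=16 B=1 C=9 D=0 ZF=0 PC=10
Step 10: PC=10 exec 'ADD A, 3'. After: A=19 B=1 C=9 D=0 ZF=0 PC=11
Step 11: PC=11 exec 'HALT'. After: A=19 B=1 C=9 D=0 ZF=0 PC=11 HALTED
Total instructions executed: 11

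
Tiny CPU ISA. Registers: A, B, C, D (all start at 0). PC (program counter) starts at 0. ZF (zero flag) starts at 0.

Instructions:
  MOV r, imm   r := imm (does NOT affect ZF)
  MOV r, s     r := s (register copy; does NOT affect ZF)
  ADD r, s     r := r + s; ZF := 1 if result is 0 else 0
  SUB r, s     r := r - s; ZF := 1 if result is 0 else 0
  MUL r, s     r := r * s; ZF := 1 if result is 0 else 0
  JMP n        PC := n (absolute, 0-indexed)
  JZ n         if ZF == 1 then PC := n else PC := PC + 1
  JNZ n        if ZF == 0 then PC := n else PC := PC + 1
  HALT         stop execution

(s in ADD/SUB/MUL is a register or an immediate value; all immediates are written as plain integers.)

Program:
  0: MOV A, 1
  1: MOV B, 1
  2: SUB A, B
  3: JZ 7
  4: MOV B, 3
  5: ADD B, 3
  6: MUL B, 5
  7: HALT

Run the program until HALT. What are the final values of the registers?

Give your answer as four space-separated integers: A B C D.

Answer: 0 1 0 0

Derivation:
Step 1: PC=0 exec 'MOV A, 1'. After: A=1 B=0 C=0 D=0 ZF=0 PC=1
Step 2: PC=1 exec 'MOV B, 1'. After: A=1 B=1 C=0 D=0 ZF=0 PC=2
Step 3: PC=2 exec 'SUB A, B'. After: A=0 B=1 C=0 D=0 ZF=1 PC=3
Step 4: PC=3 exec 'JZ 7'. After: A=0 B=1 C=0 D=0 ZF=1 PC=7
Step 5: PC=7 exec 'HALT'. After: A=0 B=1 C=0 D=0 ZF=1 PC=7 HALTED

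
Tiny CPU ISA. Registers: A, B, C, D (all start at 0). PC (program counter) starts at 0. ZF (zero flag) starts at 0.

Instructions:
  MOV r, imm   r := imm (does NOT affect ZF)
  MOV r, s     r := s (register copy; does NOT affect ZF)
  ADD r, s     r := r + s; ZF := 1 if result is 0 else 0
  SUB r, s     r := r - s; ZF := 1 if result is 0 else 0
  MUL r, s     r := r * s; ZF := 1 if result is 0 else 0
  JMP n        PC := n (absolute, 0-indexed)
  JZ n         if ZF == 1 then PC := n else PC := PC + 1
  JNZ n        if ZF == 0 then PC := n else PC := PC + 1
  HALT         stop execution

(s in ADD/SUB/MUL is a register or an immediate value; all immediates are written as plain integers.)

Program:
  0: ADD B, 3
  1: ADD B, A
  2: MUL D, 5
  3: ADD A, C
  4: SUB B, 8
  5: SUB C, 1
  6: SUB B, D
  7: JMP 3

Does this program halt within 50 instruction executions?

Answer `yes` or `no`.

Step 1: PC=0 exec 'ADD B, 3'. After: A=0 B=3 C=0 D=0 ZF=0 PC=1
Step 2: PC=1 exec 'ADD B, A'. After: A=0 B=3 C=0 D=0 ZF=0 PC=2
Step 3: PC=2 exec 'MUL D, 5'. After: A=0 B=3 C=0 D=0 ZF=1 PC=3
Step 4: PC=3 exec 'ADD A, C'. After: A=0 B=3 C=0 D=0 ZF=1 PC=4
Step 5: PC=4 exec 'SUB B, 8'. After: A=0 B=-5 C=0 D=0 ZF=0 PC=5
Step 6: PC=5 exec 'SUB C, 1'. After: A=0 B=-5 C=-1 D=0 ZF=0 PC=6
Step 7: PC=6 exec 'SUB B, D'. After: A=0 B=-5 C=-1 D=0 ZF=0 PC=7
Step 8: PC=7 exec 'JMP 3'. After: A=0 B=-5 C=-1 D=0 ZF=0 PC=3
Step 9: PC=3 exec 'ADD A, C'. After: A=-1 B=-5 C=-1 D=0 ZF=0 PC=4
Step 10: PC=4 exec 'SUB B, 8'. After: A=-1 B=-13 C=-1 D=0 ZF=0 PC=5
Step 11: PC=5 exec 'SUB C, 1'. After: A=-1 B=-13 C=-2 D=0 ZF=0 PC=6
Step 12: PC=6 exec 'SUB B, D'. After: A=-1 B=-13 C=-2 D=0 ZF=0 PC=7
Step 13: PC=7 exec 'JMP 3'. After: A=-1 B=-13 C=-2 D=0 ZF=0 PC=3
Step 14: PC=3 exec 'ADD A, C'. After: A=-3 B=-13 C=-2 D=0 ZF=0 PC=4
Step 15: PC=4 exec 'SUB B, 8'. After: A=-3 B=-21 C=-2 D=0 ZF=0 PC=5
After 50 steps: not halted. PC revisits the same instructions with no path to HALT; will never halt.

Answer: no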